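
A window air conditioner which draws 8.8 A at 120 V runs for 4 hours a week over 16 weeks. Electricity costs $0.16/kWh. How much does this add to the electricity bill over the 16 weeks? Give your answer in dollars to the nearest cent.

$10.81

Power = 8.8 A × 120 V = 1056 W = 1.056 kW
Runtime = 4 h/week × 16 weeks = 64 h
Energy = 1.056 kW × 64 h = 67.584 kWh
Cost = 67.584 kWh × $0.16/kWh = $10.81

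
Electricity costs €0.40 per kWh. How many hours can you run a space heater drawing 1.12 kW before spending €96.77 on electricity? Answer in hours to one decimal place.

Energy available = €96.77 ÷ €0.40/kWh = 241.925 kWh
Hours = 241.925 kWh ÷ 1.12 kW = 216.0 h

216.0 h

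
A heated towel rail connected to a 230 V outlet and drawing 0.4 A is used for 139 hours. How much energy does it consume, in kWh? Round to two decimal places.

12.79 kWh

Power = 0.4 A × 230 V = 92 W = 0.092 kW
Energy = 0.092 kW × 139 h = 12.788 kWh ≈ 12.79 kWh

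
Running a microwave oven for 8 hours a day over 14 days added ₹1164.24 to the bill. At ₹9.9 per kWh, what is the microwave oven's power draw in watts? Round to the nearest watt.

1050 W

Energy = ₹1164.24 ÷ ₹9.9/kWh = 117.6 kWh
Runtime = 8 h/day × 14 days = 112 h
Power = 117.6 kWh ÷ 112 h = 1.05 kW = 1050 W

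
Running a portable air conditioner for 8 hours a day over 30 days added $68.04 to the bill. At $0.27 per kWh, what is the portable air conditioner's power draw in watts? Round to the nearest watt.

1050 W

Energy = $68.04 ÷ $0.27/kWh = 252 kWh
Runtime = 8 h/day × 30 days = 240 h
Power = 252 kWh ÷ 240 h = 1.05 kW = 1050 W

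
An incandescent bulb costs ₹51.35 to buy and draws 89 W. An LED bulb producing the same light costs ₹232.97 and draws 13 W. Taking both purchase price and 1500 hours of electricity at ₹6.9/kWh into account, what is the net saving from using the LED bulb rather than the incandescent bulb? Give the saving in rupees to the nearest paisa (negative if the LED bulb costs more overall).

₹604.98

incandescent bulb: ₹51.35 + (89/1000) kW × 1500 h × ₹6.9 = ₹51.35 + ₹921.15 = ₹972.5
LED bulb: ₹232.97 + (13/1000) kW × 1500 h × ₹6.9 = ₹232.97 + ₹134.55 = ₹367.52
Saving = ₹972.5 − ₹367.52 = ₹604.98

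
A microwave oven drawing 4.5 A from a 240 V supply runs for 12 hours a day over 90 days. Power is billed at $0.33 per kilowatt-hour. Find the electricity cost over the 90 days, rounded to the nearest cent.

$384.91

Power = 4.5 A × 240 V = 1080 W = 1.08 kW
Runtime = 12 h/day × 90 days = 1080 h
Energy = 1.08 kW × 1080 h = 1166.4 kWh
Cost = 1166.4 kWh × $0.33/kWh = $384.91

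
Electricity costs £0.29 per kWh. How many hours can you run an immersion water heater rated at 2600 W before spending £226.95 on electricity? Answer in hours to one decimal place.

301.0 h

Energy available = £226.95 ÷ £0.29/kWh = 782.5862 kWh
Hours = 782.5862 kWh ÷ 2.6 kW = 301.0 h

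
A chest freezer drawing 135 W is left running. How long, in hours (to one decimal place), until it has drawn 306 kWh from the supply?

Hours = 306 kWh ÷ 0.135 kW = 2266.7 h

2266.7 h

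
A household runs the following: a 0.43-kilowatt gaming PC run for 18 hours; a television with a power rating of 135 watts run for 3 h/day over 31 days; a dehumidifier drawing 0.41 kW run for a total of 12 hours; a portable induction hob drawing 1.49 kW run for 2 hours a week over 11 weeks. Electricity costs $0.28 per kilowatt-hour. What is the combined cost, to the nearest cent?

$16.24

gaming PC: 0.43 kW × 18 h = 7.74 kWh
television: Runtime = 3 h/day × 31 days = 93 h
television: 0.135 kW × 93 h = 12.555 kWh
dehumidifier: 0.41 kW × 12 h = 4.92 kWh
portable induction hob: Runtime = 2 h/week × 11 weeks = 22 h
portable induction hob: 1.49 kW × 22 h = 32.78 kWh
Total energy = 57.995 kWh
Cost = 57.995 × $0.28 = $16.24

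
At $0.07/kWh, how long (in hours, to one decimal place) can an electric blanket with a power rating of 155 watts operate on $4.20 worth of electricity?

387.1 h

Energy available = $4.20 ÷ $0.07/kWh = 60 kWh
Hours = 60 kWh ÷ 0.155 kW = 387.1 h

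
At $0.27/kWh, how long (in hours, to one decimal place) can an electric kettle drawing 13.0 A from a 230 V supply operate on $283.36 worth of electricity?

Power = 13.0 A × 230 V = 2990 W = 2.99 kW
Energy available = $283.36 ÷ $0.27/kWh = 1049.4815 kWh
Hours = 1049.4815 kWh ÷ 2.99 kW = 351.0 h

351.0 h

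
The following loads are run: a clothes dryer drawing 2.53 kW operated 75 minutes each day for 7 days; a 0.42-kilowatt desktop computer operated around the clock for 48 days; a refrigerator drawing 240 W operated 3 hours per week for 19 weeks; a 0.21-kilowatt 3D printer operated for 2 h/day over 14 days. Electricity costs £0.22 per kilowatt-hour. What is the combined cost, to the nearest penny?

£115.62

clothes dryer: Runtime = 75 min × 7 = 525 min = 8.75 h
clothes dryer: 2.53 kW × 8.75 h = 22.1375 kWh
desktop computer: Runtime = 24 h × 48 = 1152 h
desktop computer: 0.42 kW × 1152 h = 483.84 kWh
refrigerator: Runtime = 3 h/week × 19 weeks = 57 h
refrigerator: 0.24 kW × 57 h = 13.68 kWh
3D printer: Runtime = 2 h/day × 14 days = 28 h
3D printer: 0.21 kW × 28 h = 5.88 kWh
Total energy = 525.5375 kWh
Cost = 525.5375 × £0.22 = £115.62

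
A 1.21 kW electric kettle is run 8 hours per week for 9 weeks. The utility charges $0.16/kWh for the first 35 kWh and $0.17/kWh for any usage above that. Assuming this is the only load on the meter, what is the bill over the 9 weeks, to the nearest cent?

Runtime = 8 h/week × 9 weeks = 72 h
Energy = 1.21 kW × 72 h = 87.12 kWh
Tier 1 (0–35 kWh): 35 × $0.16 = $5.6
Above 35 kWh: 52.12 × $0.17 = $8.8604
Bill = $14.46

$14.46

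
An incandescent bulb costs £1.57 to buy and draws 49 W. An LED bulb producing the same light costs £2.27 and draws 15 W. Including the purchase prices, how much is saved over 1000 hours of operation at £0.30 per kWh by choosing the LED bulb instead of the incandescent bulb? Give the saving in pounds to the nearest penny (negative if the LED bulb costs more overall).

incandescent bulb: £1.57 + (49/1000) kW × 1000 h × £0.30 = £1.57 + £14.7 = £16.27
LED bulb: £2.27 + (15/1000) kW × 1000 h × £0.30 = £2.27 + £4.5 = £6.77
Saving = £16.27 − £6.77 = £9.5

£9.50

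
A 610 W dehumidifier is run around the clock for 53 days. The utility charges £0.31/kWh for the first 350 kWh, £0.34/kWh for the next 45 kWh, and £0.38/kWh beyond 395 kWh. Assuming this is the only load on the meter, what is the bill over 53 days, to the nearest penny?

£268.55

Runtime = 24 h × 53 = 1272 h
Energy = 0.61 kW × 1272 h = 775.92 kWh
Tier 1 (0–350 kWh): 350 × £0.31 = £108.5
Tier 2 (350–395 kWh): 45 × £0.34 = £15.3
Above 395 kWh: 380.92 × £0.38 = £144.7496
Bill = £268.55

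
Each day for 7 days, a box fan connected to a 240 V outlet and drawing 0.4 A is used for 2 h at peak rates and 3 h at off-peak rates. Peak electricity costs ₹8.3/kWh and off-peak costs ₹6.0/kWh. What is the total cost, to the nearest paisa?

Power = 0.4 A × 240 V = 96 W = 0.096 kW
Peak energy = 0.096 kW × 2 h × 7 = 1.344 kWh
Off-peak energy = 0.096 kW × 3 h × 7 = 2.016 kWh
Cost = 1.344 × ₹8.3 + 2.016 × ₹6.0 = ₹11.1552 + ₹12.096 = ₹23.25

₹23.25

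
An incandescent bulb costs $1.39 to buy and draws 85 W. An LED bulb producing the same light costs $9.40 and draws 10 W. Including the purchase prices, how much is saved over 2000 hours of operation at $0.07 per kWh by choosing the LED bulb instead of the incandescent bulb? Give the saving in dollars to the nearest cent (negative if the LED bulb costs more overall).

incandescent bulb: $1.39 + (85/1000) kW × 2000 h × $0.07 = $1.39 + $11.9 = $13.29
LED bulb: $9.40 + (10/1000) kW × 2000 h × $0.07 = $9.40 + $1.4 = $10.8
Saving = $13.29 − $10.8 = $2.49

$2.49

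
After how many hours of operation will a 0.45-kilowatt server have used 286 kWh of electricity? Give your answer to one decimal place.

Hours = 286 kWh ÷ 0.45 kW = 635.6 h

635.6 h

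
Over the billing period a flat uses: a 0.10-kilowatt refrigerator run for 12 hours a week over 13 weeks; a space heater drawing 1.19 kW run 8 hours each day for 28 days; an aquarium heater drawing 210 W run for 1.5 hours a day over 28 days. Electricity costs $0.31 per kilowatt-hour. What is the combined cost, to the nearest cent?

$90.20

refrigerator: Runtime = 12 h/week × 13 weeks = 156 h
refrigerator: 0.1 kW × 156 h = 15.6 kWh
space heater: Runtime = 8 h/day × 28 days = 224 h
space heater: 1.19 kW × 224 h = 266.56 kWh
aquarium heater: Runtime = 1.5 h/day × 28 days = 42 h
aquarium heater: 0.21 kW × 42 h = 8.82 kWh
Total energy = 290.98 kWh
Cost = 290.98 × $0.31 = $90.20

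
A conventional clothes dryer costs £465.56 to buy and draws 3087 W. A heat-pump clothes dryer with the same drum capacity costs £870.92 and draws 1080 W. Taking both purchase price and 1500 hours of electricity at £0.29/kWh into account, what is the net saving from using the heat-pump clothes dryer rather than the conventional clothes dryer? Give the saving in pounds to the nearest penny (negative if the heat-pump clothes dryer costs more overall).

£467.69

conventional clothes dryer: £465.56 + (3087/1000) kW × 1500 h × £0.29 = £465.56 + £1342.845 = £1808.405
heat-pump clothes dryer: £870.92 + (1080/1000) kW × 1500 h × £0.29 = £870.92 + £469.8 = £1340.72
Saving = £1808.405 − £1340.72 = £467.685 → £467.69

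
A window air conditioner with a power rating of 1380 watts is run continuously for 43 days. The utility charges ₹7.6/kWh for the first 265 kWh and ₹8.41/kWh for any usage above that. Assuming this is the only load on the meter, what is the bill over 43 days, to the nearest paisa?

Runtime = 24 h × 43 = 1032 h
Energy = 1.38 kW × 1032 h = 1424.16 kWh
Tier 1 (0–265 kWh): 265 × ₹7.6 = ₹2014
Above 265 kWh: 1159.16 × ₹8.41 = ₹9748.5356
Bill = ₹11762.54

₹11762.54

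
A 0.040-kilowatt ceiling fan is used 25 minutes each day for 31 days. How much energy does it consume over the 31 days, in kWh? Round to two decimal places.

Runtime = 25 min × 31 = 775 min = 12.916666… h
Energy = 0.04 kW × 12.916666… h = 0.516666… kWh ≈ 0.52 kWh

0.52 kWh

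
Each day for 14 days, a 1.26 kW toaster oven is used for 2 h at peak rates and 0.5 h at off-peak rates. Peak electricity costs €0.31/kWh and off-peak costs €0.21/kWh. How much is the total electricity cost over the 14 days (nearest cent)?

Peak energy = 1.26 kW × 2 h × 14 = 35.28 kWh
Off-peak energy = 1.26 kW × 0.5 h × 14 = 8.82 kWh
Cost = 35.28 × €0.31 + 8.82 × €0.21 = €10.9368 + €1.8522 = €12.79

€12.79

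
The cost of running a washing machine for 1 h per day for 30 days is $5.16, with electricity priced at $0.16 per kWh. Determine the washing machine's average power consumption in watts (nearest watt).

Energy = $5.16 ÷ $0.16/kWh = 32.25 kWh
Runtime = 1 h/day × 30 days = 30 h
Power = 32.25 kWh ÷ 30 h = 1.075 kW = 1075 W

1075 W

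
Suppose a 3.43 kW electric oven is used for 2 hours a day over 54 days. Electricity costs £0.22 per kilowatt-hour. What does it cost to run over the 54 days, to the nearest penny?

Runtime = 2 h/day × 54 days = 108 h
Energy = 3.43 kW × 108 h = 370.44 kWh
Cost = 370.44 kWh × £0.22/kWh = £81.50

£81.50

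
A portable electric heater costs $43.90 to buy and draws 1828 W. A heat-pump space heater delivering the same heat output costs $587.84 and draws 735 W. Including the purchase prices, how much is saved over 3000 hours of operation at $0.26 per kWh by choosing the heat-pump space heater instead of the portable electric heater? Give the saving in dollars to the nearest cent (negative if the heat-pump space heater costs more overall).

portable electric heater: $43.90 + (1828/1000) kW × 3000 h × $0.26 = $43.90 + $1425.84 = $1469.74
heat-pump space heater: $587.84 + (735/1000) kW × 3000 h × $0.26 = $587.84 + $573.3 = $1161.14
Saving = $1469.74 − $1161.14 = $308.6

$308.60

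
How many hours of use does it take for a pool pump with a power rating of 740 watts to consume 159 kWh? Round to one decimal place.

214.9 h

Hours = 159 kWh ÷ 0.74 kW = 214.9 h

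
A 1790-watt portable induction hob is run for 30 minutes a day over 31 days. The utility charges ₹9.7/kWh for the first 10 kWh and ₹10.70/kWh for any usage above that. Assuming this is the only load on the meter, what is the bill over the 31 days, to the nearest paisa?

₹286.87

Runtime = 30 min × 31 = 930 min = 15.5 h
Energy = 1.79 kW × 15.5 h = 27.745 kWh
Tier 1 (0–10 kWh): 10 × ₹9.7 = ₹97
Above 10 kWh: 17.745 × ₹10.70 = ₹189.8715
Bill = ₹286.87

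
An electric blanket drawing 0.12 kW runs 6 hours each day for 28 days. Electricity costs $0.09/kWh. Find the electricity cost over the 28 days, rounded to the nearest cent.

Runtime = 6 h/day × 28 days = 168 h
Energy = 0.12 kW × 168 h = 20.16 kWh
Cost = 20.16 kWh × $0.09/kWh = $1.81

$1.81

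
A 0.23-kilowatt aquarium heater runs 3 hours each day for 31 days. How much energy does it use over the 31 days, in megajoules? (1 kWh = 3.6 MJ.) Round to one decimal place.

77.0 MJ

Runtime = 3 h/day × 31 days = 93 h
Energy = 0.23 kW × 93 h = 21.39 kWh
= 21.39 × 3.6 MJ = 77.0 MJ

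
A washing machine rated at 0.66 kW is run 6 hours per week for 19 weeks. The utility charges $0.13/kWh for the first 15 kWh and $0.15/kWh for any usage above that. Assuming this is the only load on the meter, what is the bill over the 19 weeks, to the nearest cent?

Runtime = 6 h/week × 19 weeks = 114 h
Energy = 0.66 kW × 114 h = 75.24 kWh
Tier 1 (0–15 kWh): 15 × $0.13 = $1.95
Above 15 kWh: 60.24 × $0.15 = $9.036
Bill = $10.99

$10.99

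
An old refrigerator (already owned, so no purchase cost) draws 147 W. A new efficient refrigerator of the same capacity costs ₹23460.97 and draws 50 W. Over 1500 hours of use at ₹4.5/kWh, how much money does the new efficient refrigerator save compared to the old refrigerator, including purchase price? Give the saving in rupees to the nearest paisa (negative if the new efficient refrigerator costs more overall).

old refrigerator: ₹0.00 + (147/1000) kW × 1500 h × ₹4.5 = ₹0.00 + ₹992.25 = ₹992.25
new efficient refrigerator: ₹23460.97 + (50/1000) kW × 1500 h × ₹4.5 = ₹23460.97 + ₹337.5 = ₹23798.47
Saving = ₹992.25 − ₹23798.47 = −₹22806.22

-₹22806.22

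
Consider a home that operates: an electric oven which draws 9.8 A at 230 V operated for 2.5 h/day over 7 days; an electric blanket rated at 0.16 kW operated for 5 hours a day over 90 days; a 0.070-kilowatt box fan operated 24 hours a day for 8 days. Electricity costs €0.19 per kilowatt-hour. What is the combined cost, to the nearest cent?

electric oven: Power = 9.8 A × 230 V = 2254 W = 2.254 kW
electric oven: Runtime = 2.5 h/day × 7 days = 17.5 h
electric oven: 2.254 kW × 17.5 h = 39.445 kWh
electric blanket: Runtime = 5 h/day × 90 days = 450 h
electric blanket: 0.16 kW × 450 h = 72 kWh
box fan: Runtime = 24 h × 8 = 192 h
box fan: 0.07 kW × 192 h = 13.44 kWh
Total energy = 124.885 kWh
Cost = 124.885 × €0.19 = €23.73

€23.73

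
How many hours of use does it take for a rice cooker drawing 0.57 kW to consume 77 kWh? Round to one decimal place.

Hours = 77 kWh ÷ 0.57 kW = 135.1 h

135.1 h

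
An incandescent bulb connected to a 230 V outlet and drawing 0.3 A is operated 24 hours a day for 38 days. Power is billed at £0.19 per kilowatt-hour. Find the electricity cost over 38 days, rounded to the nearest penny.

Power = 0.3 A × 230 V = 69 W = 0.069 kW
Runtime = 24 h × 38 = 912 h
Energy = 0.069 kW × 912 h = 62.928 kWh
Cost = 62.928 kWh × £0.19/kWh = £11.96

£11.96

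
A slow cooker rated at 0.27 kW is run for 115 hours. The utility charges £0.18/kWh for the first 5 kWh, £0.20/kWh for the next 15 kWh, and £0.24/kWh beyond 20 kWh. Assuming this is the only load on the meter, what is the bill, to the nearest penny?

£6.55

Energy = 0.27 kW × 115 h = 31.05 kWh
Tier 1 (0–5 kWh): 5 × £0.18 = £0.9
Tier 2 (5–20 kWh): 15 × £0.20 = £3
Above 20 kWh: 11.05 × £0.24 = £2.652
Bill = £6.55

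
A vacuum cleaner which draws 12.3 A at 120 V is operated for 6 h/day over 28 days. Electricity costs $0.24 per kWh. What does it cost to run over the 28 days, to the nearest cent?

$59.51

Power = 12.3 A × 120 V = 1476 W = 1.476 kW
Runtime = 6 h/day × 28 days = 168 h
Energy = 1.476 kW × 168 h = 247.968 kWh
Cost = 247.968 kWh × $0.24/kWh = $59.51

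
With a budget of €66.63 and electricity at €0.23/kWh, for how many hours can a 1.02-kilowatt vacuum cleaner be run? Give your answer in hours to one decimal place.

284.0 h

Energy available = €66.63 ÷ €0.23/kWh = 289.6957 kWh
Hours = 289.6957 kWh ÷ 1.02 kW = 284.0 h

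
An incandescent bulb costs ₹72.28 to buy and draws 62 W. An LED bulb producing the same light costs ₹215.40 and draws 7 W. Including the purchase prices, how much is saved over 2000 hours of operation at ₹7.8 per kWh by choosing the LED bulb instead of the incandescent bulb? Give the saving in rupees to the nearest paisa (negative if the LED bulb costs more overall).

₹714.88

incandescent bulb: ₹72.28 + (62/1000) kW × 2000 h × ₹7.8 = ₹72.28 + ₹967.2 = ₹1039.48
LED bulb: ₹215.40 + (7/1000) kW × 2000 h × ₹7.8 = ₹215.40 + ₹109.2 = ₹324.6
Saving = ₹1039.48 − ₹324.6 = ₹714.88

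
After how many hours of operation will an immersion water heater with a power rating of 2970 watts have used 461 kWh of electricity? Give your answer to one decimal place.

Hours = 461 kWh ÷ 2.97 kW = 155.2 h

155.2 h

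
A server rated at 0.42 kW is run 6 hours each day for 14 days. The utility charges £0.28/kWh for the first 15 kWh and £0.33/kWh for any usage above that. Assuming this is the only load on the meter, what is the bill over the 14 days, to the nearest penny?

£10.89

Runtime = 6 h/day × 14 days = 84 h
Energy = 0.42 kW × 84 h = 35.28 kWh
Tier 1 (0–15 kWh): 15 × £0.28 = £4.2
Above 15 kWh: 20.28 × £0.33 = £6.6924
Bill = £10.89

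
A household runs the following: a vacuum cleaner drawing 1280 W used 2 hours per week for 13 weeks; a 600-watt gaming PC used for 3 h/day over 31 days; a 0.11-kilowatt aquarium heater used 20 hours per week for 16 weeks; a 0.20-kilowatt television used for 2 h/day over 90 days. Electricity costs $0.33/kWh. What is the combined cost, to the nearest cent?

vacuum cleaner: Runtime = 2 h/week × 13 weeks = 26 h
vacuum cleaner: 1.28 kW × 26 h = 33.28 kWh
gaming PC: Runtime = 3 h/day × 31 days = 93 h
gaming PC: 0.6 kW × 93 h = 55.8 kWh
aquarium heater: Runtime = 20 h/week × 16 weeks = 320 h
aquarium heater: 0.11 kW × 320 h = 35.2 kWh
television: Runtime = 2 h/day × 90 days = 180 h
television: 0.2 kW × 180 h = 36 kWh
Total energy = 160.28 kWh
Cost = 160.28 × $0.33 = $52.89

$52.89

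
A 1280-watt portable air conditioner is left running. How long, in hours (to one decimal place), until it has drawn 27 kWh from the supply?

Hours = 27 kWh ÷ 1.28 kW = 21.1 h

21.1 h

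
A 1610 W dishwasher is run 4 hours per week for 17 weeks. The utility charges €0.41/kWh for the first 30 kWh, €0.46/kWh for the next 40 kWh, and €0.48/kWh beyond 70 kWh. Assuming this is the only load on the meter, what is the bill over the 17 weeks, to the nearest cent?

Runtime = 4 h/week × 17 weeks = 68 h
Energy = 1.61 kW × 68 h = 109.48 kWh
Tier 1 (0–30 kWh): 30 × €0.41 = €12.3
Tier 2 (30–70 kWh): 40 × €0.46 = €18.4
Above 70 kWh: 39.48 × €0.48 = €18.9504
Bill = €49.65

€49.65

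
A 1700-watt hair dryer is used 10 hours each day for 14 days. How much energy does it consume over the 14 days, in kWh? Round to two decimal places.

238.00 kWh

Runtime = 10 h/day × 14 days = 140 h
Energy = 1.7 kW × 140 h = 238 kWh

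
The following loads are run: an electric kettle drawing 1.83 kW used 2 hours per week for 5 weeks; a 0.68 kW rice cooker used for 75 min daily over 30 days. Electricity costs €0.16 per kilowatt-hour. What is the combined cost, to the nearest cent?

electric kettle: Runtime = 2 h/week × 5 weeks = 10 h
electric kettle: 1.83 kW × 10 h = 18.3 kWh
rice cooker: Runtime = 75 min × 30 = 2250 min = 37.5 h
rice cooker: 0.68 kW × 37.5 h = 25.5 kWh
Total energy = 43.8 kWh
Cost = 43.8 × €0.16 = €7.01

€7.01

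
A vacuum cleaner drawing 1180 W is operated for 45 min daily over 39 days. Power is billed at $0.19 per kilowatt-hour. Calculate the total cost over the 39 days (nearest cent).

Runtime = 45 min × 39 = 1755 min = 29.25 h
Energy = 1.18 kW × 29.25 h = 34.515 kWh
Cost = 34.515 kWh × $0.19/kWh = $6.56

$6.56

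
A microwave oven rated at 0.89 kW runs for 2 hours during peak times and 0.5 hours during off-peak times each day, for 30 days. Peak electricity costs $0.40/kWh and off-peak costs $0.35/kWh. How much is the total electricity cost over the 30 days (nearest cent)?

$26.03

Peak energy = 0.89 kW × 2 h × 30 = 53.4 kWh
Off-peak energy = 0.89 kW × 0.5 h × 30 = 13.35 kWh
Cost = 53.4 × $0.40 + 13.35 × $0.35 = $21.36 + $4.6725 = $26.03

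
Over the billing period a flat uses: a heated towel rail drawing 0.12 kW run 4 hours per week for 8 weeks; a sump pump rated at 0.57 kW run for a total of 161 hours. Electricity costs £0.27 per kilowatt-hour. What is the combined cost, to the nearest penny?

£25.81

heated towel rail: Runtime = 4 h/week × 8 weeks = 32 h
heated towel rail: 0.12 kW × 32 h = 3.84 kWh
sump pump: 0.57 kW × 161 h = 91.77 kWh
Total energy = 95.61 kWh
Cost = 95.61 × £0.27 = £25.81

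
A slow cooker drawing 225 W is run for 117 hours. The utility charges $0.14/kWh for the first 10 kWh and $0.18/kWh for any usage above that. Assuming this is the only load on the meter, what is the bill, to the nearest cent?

$4.34

Energy = 0.225 kW × 117 h = 26.325 kWh
Tier 1 (0–10 kWh): 10 × $0.14 = $1.4
Above 10 kWh: 16.325 × $0.18 = $2.9385
Bill = $4.34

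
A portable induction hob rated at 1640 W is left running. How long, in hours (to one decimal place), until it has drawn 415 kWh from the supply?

Hours = 415 kWh ÷ 1.64 kW = 253.0 h

253.0 h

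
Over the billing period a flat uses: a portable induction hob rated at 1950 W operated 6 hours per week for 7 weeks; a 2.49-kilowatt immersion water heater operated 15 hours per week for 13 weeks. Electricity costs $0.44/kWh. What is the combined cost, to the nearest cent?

$249.68

portable induction hob: Runtime = 6 h/week × 7 weeks = 42 h
portable induction hob: 1.95 kW × 42 h = 81.9 kWh
immersion water heater: Runtime = 15 h/week × 13 weeks = 195 h
immersion water heater: 2.49 kW × 195 h = 485.55 kWh
Total energy = 567.45 kWh
Cost = 567.45 × $0.44 = $249.68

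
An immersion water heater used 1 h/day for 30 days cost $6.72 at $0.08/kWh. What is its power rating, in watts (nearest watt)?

Energy = $6.72 ÷ $0.08/kWh = 84 kWh
Runtime = 1 h/day × 30 days = 30 h
Power = 84 kWh ÷ 30 h = 2.8 kW = 2800 W

2800 W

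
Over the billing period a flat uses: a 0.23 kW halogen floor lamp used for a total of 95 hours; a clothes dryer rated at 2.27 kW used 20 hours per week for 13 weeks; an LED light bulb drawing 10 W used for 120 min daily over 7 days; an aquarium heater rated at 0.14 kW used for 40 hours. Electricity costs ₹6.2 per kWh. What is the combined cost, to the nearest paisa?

halogen floor lamp: 0.23 kW × 95 h = 21.85 kWh
clothes dryer: Runtime = 20 h/week × 13 weeks = 260 h
clothes dryer: 2.27 kW × 260 h = 590.2 kWh
LED light bulb: Runtime = 120 min × 7 = 840 min = 14 h
LED light bulb: 0.01 kW × 14 h = 0.14 kWh
aquarium heater: 0.14 kW × 40 h = 5.6 kWh
Total energy = 617.79 kWh
Cost = 617.79 × ₹6.2 = ₹3830.30

₹3830.30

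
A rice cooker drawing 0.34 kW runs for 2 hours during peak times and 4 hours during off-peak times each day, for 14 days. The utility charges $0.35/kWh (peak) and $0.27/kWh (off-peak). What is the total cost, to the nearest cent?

Peak energy = 0.34 kW × 2 h × 14 = 9.52 kWh
Off-peak energy = 0.34 kW × 4 h × 14 = 19.04 kWh
Cost = 9.52 × $0.35 + 19.04 × $0.27 = $3.332 + $5.1408 = $8.47

$8.47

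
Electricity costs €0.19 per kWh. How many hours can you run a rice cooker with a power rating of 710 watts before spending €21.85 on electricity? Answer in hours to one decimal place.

162.0 h

Energy available = €21.85 ÷ €0.19/kWh = 115 kWh
Hours = 115 kWh ÷ 0.71 kW = 162.0 h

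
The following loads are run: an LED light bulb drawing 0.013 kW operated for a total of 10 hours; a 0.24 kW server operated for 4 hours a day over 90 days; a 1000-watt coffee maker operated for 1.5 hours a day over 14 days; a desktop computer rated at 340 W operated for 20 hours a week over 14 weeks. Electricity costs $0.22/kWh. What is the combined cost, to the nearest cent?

LED light bulb: 0.013 kW × 10 h = 0.13 kWh
server: Runtime = 4 h/day × 90 days = 360 h
server: 0.24 kW × 360 h = 86.4 kWh
coffee maker: Runtime = 1.5 h/day × 14 days = 21 h
coffee maker: 1 kW × 21 h = 21 kWh
desktop computer: Runtime = 20 h/week × 14 weeks = 280 h
desktop computer: 0.34 kW × 280 h = 95.2 kWh
Total energy = 202.73 kWh
Cost = 202.73 × $0.22 = $44.60

$44.60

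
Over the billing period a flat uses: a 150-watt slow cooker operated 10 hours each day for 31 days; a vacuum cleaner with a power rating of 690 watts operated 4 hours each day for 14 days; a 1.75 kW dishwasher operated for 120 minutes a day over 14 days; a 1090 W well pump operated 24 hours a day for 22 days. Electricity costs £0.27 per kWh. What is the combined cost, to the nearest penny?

slow cooker: Runtime = 10 h/day × 31 days = 310 h
slow cooker: 0.15 kW × 310 h = 46.5 kWh
vacuum cleaner: Runtime = 4 h/day × 14 days = 56 h
vacuum cleaner: 0.69 kW × 56 h = 38.64 kWh
dishwasher: Runtime = 120 min × 14 = 1680 min = 28 h
dishwasher: 1.75 kW × 28 h = 49 kWh
well pump: Runtime = 24 h × 22 = 528 h
well pump: 1.09 kW × 528 h = 575.52 kWh
Total energy = 709.66 kWh
Cost = 709.66 × £0.27 = £191.61

£191.61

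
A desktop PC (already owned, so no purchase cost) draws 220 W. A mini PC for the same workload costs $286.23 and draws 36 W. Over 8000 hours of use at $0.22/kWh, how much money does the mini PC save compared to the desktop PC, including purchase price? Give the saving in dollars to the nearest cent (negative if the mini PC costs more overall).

$37.61

desktop PC: $0.00 + (220/1000) kW × 8000 h × $0.22 = $0.00 + $387.2 = $387.2
mini PC: $286.23 + (36/1000) kW × 8000 h × $0.22 = $286.23 + $63.36 = $349.59
Saving = $387.2 − $349.59 = $37.61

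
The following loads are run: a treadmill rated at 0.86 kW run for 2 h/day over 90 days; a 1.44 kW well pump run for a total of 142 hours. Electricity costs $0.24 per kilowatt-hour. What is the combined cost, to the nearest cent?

$86.23

treadmill: Runtime = 2 h/day × 90 days = 180 h
treadmill: 0.86 kW × 180 h = 154.8 kWh
well pump: 1.44 kW × 142 h = 204.48 kWh
Total energy = 359.28 kWh
Cost = 359.28 × $0.24 = $86.23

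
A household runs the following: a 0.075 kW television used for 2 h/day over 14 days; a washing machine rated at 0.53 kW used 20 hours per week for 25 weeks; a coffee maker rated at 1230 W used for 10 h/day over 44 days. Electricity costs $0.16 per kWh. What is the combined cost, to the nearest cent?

$129.33

television: Runtime = 2 h/day × 14 days = 28 h
television: 0.075 kW × 28 h = 2.1 kWh
washing machine: Runtime = 20 h/week × 25 weeks = 500 h
washing machine: 0.53 kW × 500 h = 265 kWh
coffee maker: Runtime = 10 h/day × 44 days = 440 h
coffee maker: 1.23 kW × 440 h = 541.2 kWh
Total energy = 808.3 kWh
Cost = 808.3 × $0.16 = $129.33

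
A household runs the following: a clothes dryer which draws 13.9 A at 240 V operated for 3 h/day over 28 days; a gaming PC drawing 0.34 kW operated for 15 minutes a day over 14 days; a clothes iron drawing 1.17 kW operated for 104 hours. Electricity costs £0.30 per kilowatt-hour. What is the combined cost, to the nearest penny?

clothes dryer: Power = 13.9 A × 240 V = 3336 W = 3.336 kW
clothes dryer: Runtime = 3 h/day × 28 days = 84 h
clothes dryer: 3.336 kW × 84 h = 280.224 kWh
gaming PC: Runtime = 15 min × 14 = 210 min = 3.5 h
gaming PC: 0.34 kW × 3.5 h = 1.19 kWh
clothes iron: 1.17 kW × 104 h = 121.68 kWh
Total energy = 403.094 kWh
Cost = 403.094 × £0.30 = £120.93

£120.93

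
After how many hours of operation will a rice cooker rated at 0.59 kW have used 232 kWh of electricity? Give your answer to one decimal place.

393.2 h

Hours = 232 kWh ÷ 0.59 kW = 393.2 h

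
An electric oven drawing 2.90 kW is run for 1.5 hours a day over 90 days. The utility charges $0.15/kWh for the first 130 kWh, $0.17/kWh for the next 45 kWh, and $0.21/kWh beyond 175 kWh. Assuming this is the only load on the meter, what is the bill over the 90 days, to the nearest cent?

$72.62

Runtime = 1.5 h/day × 90 days = 135 h
Energy = 2.9 kW × 135 h = 391.5 kWh
Tier 1 (0–130 kWh): 130 × $0.15 = $19.5
Tier 2 (130–175 kWh): 45 × $0.17 = $7.65
Above 175 kWh: 216.5 × $0.21 = $45.465
Bill = $72.62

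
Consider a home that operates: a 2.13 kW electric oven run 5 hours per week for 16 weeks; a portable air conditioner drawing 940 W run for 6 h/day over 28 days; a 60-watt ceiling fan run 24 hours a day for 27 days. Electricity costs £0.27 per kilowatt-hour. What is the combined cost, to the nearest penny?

electric oven: Runtime = 5 h/week × 16 weeks = 80 h
electric oven: 2.13 kW × 80 h = 170.4 kWh
portable air conditioner: Runtime = 6 h/day × 28 days = 168 h
portable air conditioner: 0.94 kW × 168 h = 157.92 kWh
ceiling fan: Runtime = 24 h × 27 = 648 h
ceiling fan: 0.06 kW × 648 h = 38.88 kWh
Total energy = 367.2 kWh
Cost = 367.2 × £0.27 = £99.14

£99.14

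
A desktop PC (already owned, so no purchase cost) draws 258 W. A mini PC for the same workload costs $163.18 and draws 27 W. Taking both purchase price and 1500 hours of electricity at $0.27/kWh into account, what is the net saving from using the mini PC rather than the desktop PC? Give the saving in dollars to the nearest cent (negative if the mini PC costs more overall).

desktop PC: $0.00 + (258/1000) kW × 1500 h × $0.27 = $0.00 + $104.49 = $104.49
mini PC: $163.18 + (27/1000) kW × 1500 h × $0.27 = $163.18 + $10.935 = $174.115
Saving = $104.49 − $174.115 = −$69.625 → -$69.63

-$69.63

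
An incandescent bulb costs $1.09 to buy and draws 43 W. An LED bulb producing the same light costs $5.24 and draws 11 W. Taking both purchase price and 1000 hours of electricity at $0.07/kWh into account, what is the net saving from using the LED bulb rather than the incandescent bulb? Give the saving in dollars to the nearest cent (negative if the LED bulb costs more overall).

incandescent bulb: $1.09 + (43/1000) kW × 1000 h × $0.07 = $1.09 + $3.01 = $4.1
LED bulb: $5.24 + (11/1000) kW × 1000 h × $0.07 = $5.24 + $0.77 = $6.01
Saving = $4.1 − $6.01 = −$1.91

-$1.91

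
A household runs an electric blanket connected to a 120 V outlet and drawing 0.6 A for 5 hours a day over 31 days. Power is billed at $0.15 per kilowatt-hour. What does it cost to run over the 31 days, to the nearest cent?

$1.67

Power = 0.6 A × 120 V = 72 W = 0.072 kW
Runtime = 5 h/day × 31 days = 155 h
Energy = 0.072 kW × 155 h = 11.16 kWh
Cost = 11.16 kWh × $0.15/kWh = $1.67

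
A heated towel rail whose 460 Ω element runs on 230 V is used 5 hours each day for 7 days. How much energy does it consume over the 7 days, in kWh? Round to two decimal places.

Power = V²/R = 230²/460 = 115 W = 0.115 kW
Runtime = 5 h/day × 7 days = 35 h
Energy = 0.115 kW × 35 h = 4.025 kWh ≈ 4.03 kWh

4.03 kWh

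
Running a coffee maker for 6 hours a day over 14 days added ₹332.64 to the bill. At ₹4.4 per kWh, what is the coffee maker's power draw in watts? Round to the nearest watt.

Energy = ₹332.64 ÷ ₹4.4/kWh = 75.6 kWh
Runtime = 6 h/day × 14 days = 84 h
Power = 75.6 kWh ÷ 84 h = 0.9 kW = 900 W

900 W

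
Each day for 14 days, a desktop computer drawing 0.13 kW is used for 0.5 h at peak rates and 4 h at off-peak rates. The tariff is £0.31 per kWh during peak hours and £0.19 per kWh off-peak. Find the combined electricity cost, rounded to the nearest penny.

£1.67

Peak energy = 0.13 kW × 0.5 h × 14 = 0.91 kWh
Off-peak energy = 0.13 kW × 4 h × 14 = 7.28 kWh
Cost = 0.91 × £0.31 + 7.28 × £0.19 = £0.2821 + £1.3832 = £1.67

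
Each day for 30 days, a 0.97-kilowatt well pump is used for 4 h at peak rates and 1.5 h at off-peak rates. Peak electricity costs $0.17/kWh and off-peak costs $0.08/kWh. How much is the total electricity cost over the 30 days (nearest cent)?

Peak energy = 0.97 kW × 4 h × 30 = 116.4 kWh
Off-peak energy = 0.97 kW × 1.5 h × 30 = 43.65 kWh
Cost = 116.4 × $0.17 + 43.65 × $0.08 = $19.788 + $3.492 = $23.28

$23.28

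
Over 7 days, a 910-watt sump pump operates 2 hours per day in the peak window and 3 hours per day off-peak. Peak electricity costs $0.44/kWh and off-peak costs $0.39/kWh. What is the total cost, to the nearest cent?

Peak energy = 0.91 kW × 2 h × 7 = 12.74 kWh
Off-peak energy = 0.91 kW × 3 h × 7 = 19.11 kWh
Cost = 12.74 × $0.44 + 19.11 × $0.39 = $5.6056 + $7.4529 = $13.06

$13.06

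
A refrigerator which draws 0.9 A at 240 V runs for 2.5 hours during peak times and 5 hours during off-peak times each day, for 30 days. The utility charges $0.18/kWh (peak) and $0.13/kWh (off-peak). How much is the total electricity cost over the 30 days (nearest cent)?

$7.13

Power = 0.9 A × 240 V = 216 W = 0.216 kW
Peak energy = 0.216 kW × 2.5 h × 30 = 16.2 kWh
Off-peak energy = 0.216 kW × 5 h × 30 = 32.4 kWh
Cost = 16.2 × $0.18 + 32.4 × $0.13 = $2.916 + $4.212 = $7.13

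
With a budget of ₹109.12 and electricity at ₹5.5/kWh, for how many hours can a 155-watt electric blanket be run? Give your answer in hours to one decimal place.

Energy available = ₹109.12 ÷ ₹5.5/kWh = 19.84 kWh
Hours = 19.84 kWh ÷ 0.155 kW = 128.0 h

128.0 h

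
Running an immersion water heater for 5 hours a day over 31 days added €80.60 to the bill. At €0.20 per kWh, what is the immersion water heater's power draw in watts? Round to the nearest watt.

2600 W

Energy = €80.60 ÷ €0.20/kWh = 403 kWh
Runtime = 5 h/day × 31 days = 155 h
Power = 403 kWh ÷ 155 h = 2.6 kW = 2600 W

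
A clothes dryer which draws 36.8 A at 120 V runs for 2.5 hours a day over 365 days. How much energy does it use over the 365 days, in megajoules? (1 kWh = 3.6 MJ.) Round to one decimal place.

14506.6 MJ

Power = 36.8 A × 120 V = 4416 W = 4.416 kW
Runtime = 2.5 h/day × 365 days = 912.5 h
Energy = 4.416 kW × 912.5 h = 4029.6 kWh
= 4029.6 × 3.6 MJ = 14506.6 MJ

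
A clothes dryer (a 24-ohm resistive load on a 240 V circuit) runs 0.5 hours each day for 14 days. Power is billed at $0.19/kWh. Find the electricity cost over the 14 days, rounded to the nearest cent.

Power = V²/R = 240²/24 = 2400 W = 2.4 kW
Runtime = 0.5 h/day × 14 days = 7 h
Energy = 2.4 kW × 7 h = 16.8 kWh
Cost = 16.8 kWh × $0.19/kWh = $3.19

$3.19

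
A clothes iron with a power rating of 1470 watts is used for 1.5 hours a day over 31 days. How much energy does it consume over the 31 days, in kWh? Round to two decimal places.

68.36 kWh

Runtime = 1.5 h/day × 31 days = 46.5 h
Energy = 1.47 kW × 46.5 h = 68.355 kWh ≈ 68.36 kWh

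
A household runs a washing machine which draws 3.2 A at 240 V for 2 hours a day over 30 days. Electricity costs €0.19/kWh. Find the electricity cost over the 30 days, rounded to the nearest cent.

Power = 3.2 A × 240 V = 768 W = 0.768 kW
Runtime = 2 h/day × 30 days = 60 h
Energy = 0.768 kW × 60 h = 46.08 kWh
Cost = 46.08 kWh × €0.19/kWh = €8.76

€8.76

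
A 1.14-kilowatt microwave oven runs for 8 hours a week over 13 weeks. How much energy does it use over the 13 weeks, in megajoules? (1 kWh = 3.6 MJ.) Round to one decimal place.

Runtime = 8 h/week × 13 weeks = 104 h
Energy = 1.14 kW × 104 h = 118.56 kWh
= 118.56 × 3.6 MJ = 426.8 MJ

426.8 MJ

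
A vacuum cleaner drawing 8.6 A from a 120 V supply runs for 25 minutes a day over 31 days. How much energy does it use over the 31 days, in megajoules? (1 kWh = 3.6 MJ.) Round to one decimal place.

48.0 MJ

Power = 8.6 A × 120 V = 1032 W = 1.032 kW
Runtime = 25 min × 31 = 775 min = 12.916666… h
Energy = 1.032 kW × 12.916666… h = 13.33 kWh
= 13.33 × 3.6 MJ = 48.0 MJ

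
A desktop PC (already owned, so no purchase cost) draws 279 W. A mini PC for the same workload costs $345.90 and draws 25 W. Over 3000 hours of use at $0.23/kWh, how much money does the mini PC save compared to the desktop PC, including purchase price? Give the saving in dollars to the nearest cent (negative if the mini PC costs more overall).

-$170.64

desktop PC: $0.00 + (279/1000) kW × 3000 h × $0.23 = $0.00 + $192.51 = $192.51
mini PC: $345.90 + (25/1000) kW × 3000 h × $0.23 = $345.90 + $17.25 = $363.15
Saving = $192.51 − $363.15 = −$170.64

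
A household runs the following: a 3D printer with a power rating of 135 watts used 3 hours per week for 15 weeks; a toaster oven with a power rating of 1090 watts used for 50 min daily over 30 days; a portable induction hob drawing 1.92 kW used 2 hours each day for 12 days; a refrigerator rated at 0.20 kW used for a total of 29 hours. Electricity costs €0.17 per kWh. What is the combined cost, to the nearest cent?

€14.48

3D printer: Runtime = 3 h/week × 15 weeks = 45 h
3D printer: 0.135 kW × 45 h = 6.075 kWh
toaster oven: Runtime = 50 min × 30 = 1500 min = 25 h
toaster oven: 1.09 kW × 25 h = 27.25 kWh
portable induction hob: Runtime = 2 h/day × 12 days = 24 h
portable induction hob: 1.92 kW × 24 h = 46.08 kWh
refrigerator: 0.2 kW × 29 h = 5.8 kWh
Total energy = 85.205 kWh
Cost = 85.205 × €0.17 = €14.48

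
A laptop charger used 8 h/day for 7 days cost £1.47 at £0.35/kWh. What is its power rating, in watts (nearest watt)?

75 W

Energy = £1.47 ÷ £0.35/kWh = 4.2 kWh
Runtime = 8 h/day × 7 days = 56 h
Power = 4.2 kWh ÷ 56 h = 0.075 kW = 75 W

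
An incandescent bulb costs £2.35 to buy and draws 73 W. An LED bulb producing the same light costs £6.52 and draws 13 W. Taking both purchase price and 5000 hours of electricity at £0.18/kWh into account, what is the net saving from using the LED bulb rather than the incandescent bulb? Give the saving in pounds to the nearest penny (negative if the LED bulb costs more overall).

£49.83

incandescent bulb: £2.35 + (73/1000) kW × 5000 h × £0.18 = £2.35 + £65.7 = £68.05
LED bulb: £6.52 + (13/1000) kW × 5000 h × £0.18 = £6.52 + £11.7 = £18.22
Saving = £68.05 − £18.22 = £49.83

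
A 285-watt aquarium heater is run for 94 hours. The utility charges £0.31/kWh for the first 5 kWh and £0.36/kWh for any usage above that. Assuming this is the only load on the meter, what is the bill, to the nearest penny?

£9.39

Energy = 0.285 kW × 94 h = 26.79 kWh
Tier 1 (0–5 kWh): 5 × £0.31 = £1.55
Above 5 kWh: 21.79 × £0.36 = £7.8444
Bill = £9.39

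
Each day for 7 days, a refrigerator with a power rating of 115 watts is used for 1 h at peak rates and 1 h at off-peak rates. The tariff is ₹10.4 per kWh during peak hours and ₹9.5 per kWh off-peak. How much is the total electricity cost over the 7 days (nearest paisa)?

₹16.02

Peak energy = 0.115 kW × 1 h × 7 = 0.805 kWh
Off-peak energy = 0.115 kW × 1 h × 7 = 0.805 kWh
Cost = 0.805 × ₹10.4 + 0.805 × ₹9.5 = ₹8.372 + ₹7.6475 = ₹16.02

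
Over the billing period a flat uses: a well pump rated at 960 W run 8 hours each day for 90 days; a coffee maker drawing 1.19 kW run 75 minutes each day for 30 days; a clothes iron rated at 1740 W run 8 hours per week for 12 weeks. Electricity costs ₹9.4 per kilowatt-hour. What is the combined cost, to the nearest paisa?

well pump: Runtime = 8 h/day × 90 days = 720 h
well pump: 0.96 kW × 720 h = 691.2 kWh
coffee maker: Runtime = 75 min × 30 = 2250 min = 37.5 h
coffee maker: 1.19 kW × 37.5 h = 44.625 kWh
clothes iron: Runtime = 8 h/week × 12 weeks = 96 h
clothes iron: 1.74 kW × 96 h = 167.04 kWh
Total energy = 902.865 kWh
Cost = 902.865 × ₹9.4 = ₹8486.93

₹8486.93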